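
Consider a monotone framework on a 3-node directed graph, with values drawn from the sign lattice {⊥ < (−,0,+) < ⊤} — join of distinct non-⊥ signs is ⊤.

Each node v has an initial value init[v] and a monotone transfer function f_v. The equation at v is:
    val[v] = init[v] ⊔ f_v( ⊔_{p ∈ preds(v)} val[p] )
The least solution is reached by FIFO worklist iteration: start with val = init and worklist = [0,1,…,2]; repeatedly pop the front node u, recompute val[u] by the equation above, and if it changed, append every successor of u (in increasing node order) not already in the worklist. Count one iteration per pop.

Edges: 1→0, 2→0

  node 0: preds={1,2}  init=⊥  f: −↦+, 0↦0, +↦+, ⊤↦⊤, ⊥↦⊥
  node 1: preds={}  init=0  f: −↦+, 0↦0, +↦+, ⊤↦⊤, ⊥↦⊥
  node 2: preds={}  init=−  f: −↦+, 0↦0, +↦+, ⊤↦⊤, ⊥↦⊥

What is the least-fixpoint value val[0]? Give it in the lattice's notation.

⊤

Iteration log — 3 steps:
  step 1. node 0  ⊔preds=⊤  new=⊤  old=⊥  +wl: 
  step 2. node 1  ⊔preds=⊥  new=0  stable
  step 3. node 2  ⊔preds=⊥  new=−  stable

Least fixpoint reached:
  node 0: ⊤
  node 1: 0
  node 2: −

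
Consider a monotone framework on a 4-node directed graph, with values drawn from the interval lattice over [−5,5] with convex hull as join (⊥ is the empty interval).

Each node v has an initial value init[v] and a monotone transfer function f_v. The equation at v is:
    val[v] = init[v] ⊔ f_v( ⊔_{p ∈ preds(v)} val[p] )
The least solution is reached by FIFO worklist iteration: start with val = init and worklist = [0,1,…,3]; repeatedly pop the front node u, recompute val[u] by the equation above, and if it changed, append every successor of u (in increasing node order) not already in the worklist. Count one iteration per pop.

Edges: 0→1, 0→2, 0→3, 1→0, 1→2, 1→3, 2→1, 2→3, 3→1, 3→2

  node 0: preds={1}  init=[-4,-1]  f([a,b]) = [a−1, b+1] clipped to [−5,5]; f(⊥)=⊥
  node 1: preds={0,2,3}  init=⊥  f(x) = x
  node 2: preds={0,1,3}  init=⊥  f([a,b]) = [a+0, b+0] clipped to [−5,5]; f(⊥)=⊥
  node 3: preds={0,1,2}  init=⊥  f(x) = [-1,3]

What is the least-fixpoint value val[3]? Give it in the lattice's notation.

[-1,3]

Worklist (18 pops):
  #1 pop 0: in=⊥ → [-4,-1] (no change)
  #2 pop 1: in=[-4,-1] → [-4,-1] (was ⊥); enqueue [0]
  #3 pop 2: in=[-4,-1] → [-4,-1] (was ⊥); enqueue [1]
  #4 pop 3: in=[-4,-1] → [-1,3] (was ⊥); enqueue [2]
  #5 pop 0: in=[-4,-1] → [-5,0] (was [-4,-1]); enqueue [3]
  #6 pop 1: in=[-5,3] → [-5,3] (was [-4,-1]); enqueue [0]
  #7 pop 2: in=[-5,3] → [-5,3] (was [-4,-1]); enqueue [1]
  #8 pop 3: in=[-5,3] → [-1,3] (no change)
  #9 pop 0: in=[-5,3] → [-5,4] (was [-5,0]); enqueue [2,3]
  #10 pop 1: in=[-5,4] → [-5,4] (was [-5,3]); enqueue [0]
  #11 pop 2: in=[-5,4] → [-5,4] (was [-5,3]); enqueue [1]
  #12 pop 3: in=[-5,4] → [-1,3] (no change)
  #13 pop 0: in=[-5,4] → [-5,5] (was [-5,4]); enqueue [2,3]
  #14 pop 1: in=[-5,5] → [-5,5] (was [-5,4]); enqueue [0]
  #15 pop 2: in=[-5,5] → [-5,5] (was [-5,4]); enqueue [1]
  #16 pop 3: in=[-5,5] → [-1,3] (no change)
  #17 pop 0: in=[-5,5] → [-5,5] (no change)
  #18 pop 1: in=[-5,5] → [-5,5] (no change)

Fixpoint:
  val[0] = [-5,5]
  val[1] = [-5,5]
  val[2] = [-5,5]
  val[3] = [-1,3]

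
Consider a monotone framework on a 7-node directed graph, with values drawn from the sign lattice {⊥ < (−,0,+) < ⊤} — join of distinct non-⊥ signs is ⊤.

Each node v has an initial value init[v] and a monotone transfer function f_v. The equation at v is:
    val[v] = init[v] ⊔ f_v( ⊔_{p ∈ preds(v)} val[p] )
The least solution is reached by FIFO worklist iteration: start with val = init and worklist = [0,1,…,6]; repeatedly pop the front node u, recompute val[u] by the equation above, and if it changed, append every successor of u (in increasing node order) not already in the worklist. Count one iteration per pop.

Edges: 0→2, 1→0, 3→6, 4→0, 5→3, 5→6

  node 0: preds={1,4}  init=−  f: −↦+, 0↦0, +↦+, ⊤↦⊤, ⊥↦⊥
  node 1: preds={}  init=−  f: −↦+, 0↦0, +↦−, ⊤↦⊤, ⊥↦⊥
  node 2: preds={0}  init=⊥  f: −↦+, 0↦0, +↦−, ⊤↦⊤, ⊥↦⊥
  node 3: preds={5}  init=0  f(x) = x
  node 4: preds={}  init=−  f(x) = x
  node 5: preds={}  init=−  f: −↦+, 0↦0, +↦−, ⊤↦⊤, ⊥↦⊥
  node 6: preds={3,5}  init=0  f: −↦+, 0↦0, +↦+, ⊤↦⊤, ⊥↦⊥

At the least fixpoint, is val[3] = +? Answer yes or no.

no

Iteration log — 7 steps:
  step 1. node 0  ⊔preds=−  new=⊤  old=−  +wl: 
  step 2. node 1  ⊔preds=⊥  new=−  stable
  step 3. node 2  ⊔preds=⊤  new=⊤  old=⊥  +wl: 
  step 4. node 3  ⊔preds=−  new=⊤  old=0  +wl: 
  step 5. node 4  ⊔preds=⊥  new=−  stable
  step 6. node 5  ⊔preds=⊥  new=−  stable
  step 7. node 6  ⊔preds=⊤  new=⊤  old=0  +wl: 

Least fixpoint reached:
  node 0: ⊤
  node 1: −
  node 2: ⊤
  node 3: ⊤
  node 4: −
  node 5: −
  node 6: ⊤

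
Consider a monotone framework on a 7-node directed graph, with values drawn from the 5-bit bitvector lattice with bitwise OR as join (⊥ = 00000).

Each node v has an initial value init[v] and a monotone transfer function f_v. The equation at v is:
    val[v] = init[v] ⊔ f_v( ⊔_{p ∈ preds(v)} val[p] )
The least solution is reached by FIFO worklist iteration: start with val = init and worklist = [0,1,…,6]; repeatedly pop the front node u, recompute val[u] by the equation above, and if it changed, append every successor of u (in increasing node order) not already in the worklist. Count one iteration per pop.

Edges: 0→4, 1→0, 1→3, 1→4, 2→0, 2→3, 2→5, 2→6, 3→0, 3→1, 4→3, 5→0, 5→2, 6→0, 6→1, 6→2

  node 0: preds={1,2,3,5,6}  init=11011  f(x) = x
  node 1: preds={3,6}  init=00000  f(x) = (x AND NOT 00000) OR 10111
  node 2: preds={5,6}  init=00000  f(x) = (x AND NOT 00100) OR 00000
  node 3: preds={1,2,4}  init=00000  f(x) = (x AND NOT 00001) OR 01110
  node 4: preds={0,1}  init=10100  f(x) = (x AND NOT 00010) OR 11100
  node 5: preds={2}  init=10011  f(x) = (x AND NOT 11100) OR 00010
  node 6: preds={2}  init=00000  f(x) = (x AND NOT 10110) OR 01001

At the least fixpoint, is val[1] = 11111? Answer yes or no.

yes

Iteration log — 16 steps:
  step 1. node 0  ⊔preds=10011  new=11011  stable
  step 2. node 1  ⊔preds=00000  new=10111  old=00000  +wl: 0
  step 3. node 2  ⊔preds=10011  new=10011  old=00000  +wl: 
  step 4. node 3  ⊔preds=10111  new=11110  old=00000  +wl: 1
  step 5. node 4  ⊔preds=11111  new=11101  old=10100  +wl: 3
  step 6. node 5  ⊔preds=10011  new=10011  stable
  step 7. node 6  ⊔preds=10011  new=01001  old=00000  +wl: 2
  step 8. node 0  ⊔preds=11111  new=11111  old=11011  +wl: 4
  step 9. node 1  ⊔preds=11111  new=11111  old=10111  +wl: 0
  step 10. node 3  ⊔preds=11111  new=11110  stable
  step 11. node 2  ⊔preds=11011  new=11011  old=10011  +wl: 3,5,6
  step 12. node 4  ⊔preds=11111  new=11101  stable
  step 13. node 0  ⊔preds=11111  new=11111  stable
  step 14. node 3  ⊔preds=11111  new=11110  stable
  step 15. node 5  ⊔preds=11011  new=10011  stable
  step 16. node 6  ⊔preds=11011  new=01001  stable

Least fixpoint reached:
  node 0: 11111
  node 1: 11111
  node 2: 11011
  node 3: 11110
  node 4: 11101
  node 5: 10011
  node 6: 01001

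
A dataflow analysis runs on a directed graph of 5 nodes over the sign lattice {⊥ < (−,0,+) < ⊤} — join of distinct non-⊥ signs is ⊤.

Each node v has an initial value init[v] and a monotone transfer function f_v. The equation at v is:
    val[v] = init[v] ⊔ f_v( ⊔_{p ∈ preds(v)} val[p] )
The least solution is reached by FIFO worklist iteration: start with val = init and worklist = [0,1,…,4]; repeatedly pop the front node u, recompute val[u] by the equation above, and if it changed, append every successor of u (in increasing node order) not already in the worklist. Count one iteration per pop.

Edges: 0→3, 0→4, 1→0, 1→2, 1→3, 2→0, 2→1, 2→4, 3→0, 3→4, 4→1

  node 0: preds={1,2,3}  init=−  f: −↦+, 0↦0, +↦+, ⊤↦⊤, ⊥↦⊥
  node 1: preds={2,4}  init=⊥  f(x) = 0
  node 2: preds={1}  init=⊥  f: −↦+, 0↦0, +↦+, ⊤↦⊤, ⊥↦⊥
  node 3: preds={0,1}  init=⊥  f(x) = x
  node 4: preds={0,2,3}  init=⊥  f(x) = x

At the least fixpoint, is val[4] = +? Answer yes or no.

Worklist (9 pops):
  #1 pop 0: in=⊥ → − (no change)
  #2 pop 1: in=⊥ → 0 (was ⊥); enqueue [0]
  #3 pop 2: in=0 → 0 (was ⊥); enqueue [1]
  #4 pop 3: in=⊤ → ⊤ (was ⊥); enqueue []
  #5 pop 4: in=⊤ → ⊤ (was ⊥); enqueue []
  #6 pop 0: in=⊤ → ⊤ (was −); enqueue [3,4]
  #7 pop 1: in=⊤ → 0 (no change)
  #8 pop 3: in=⊤ → ⊤ (no change)
  #9 pop 4: in=⊤ → ⊤ (no change)

Fixpoint:
  val[0] = ⊤
  val[1] = 0
  val[2] = 0
  val[3] = ⊤
  val[4] = ⊤

no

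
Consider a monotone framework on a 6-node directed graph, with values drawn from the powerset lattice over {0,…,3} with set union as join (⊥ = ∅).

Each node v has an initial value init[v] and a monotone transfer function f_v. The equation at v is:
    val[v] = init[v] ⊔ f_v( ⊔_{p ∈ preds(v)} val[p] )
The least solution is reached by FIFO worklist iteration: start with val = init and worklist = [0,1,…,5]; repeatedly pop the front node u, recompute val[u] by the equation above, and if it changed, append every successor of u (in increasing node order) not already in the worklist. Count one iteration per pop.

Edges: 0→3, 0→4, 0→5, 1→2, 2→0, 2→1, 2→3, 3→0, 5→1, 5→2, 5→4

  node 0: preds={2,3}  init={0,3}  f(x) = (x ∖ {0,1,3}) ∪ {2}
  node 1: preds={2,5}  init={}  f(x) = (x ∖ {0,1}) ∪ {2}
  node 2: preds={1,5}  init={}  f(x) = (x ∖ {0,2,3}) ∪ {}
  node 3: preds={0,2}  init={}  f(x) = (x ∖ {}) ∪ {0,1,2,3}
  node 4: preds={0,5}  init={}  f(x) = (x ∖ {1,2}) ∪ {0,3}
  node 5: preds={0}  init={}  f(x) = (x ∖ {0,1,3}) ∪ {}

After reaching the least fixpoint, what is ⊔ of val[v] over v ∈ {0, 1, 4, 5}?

Iteration log — 10 steps:
  step 1. node 0  ⊔preds={}  new={0,2,3}  old={0,3}  +wl: 
  step 2. node 1  ⊔preds={}  new={2}  old={}  +wl: 
  step 3. node 2  ⊔preds={2}  new={}  stable
  step 4. node 3  ⊔preds={0,2,3}  new={0,1,2,3}  old={}  +wl: 0
  step 5. node 4  ⊔preds={0,2,3}  new={0,3}  old={}  +wl: 
  step 6. node 5  ⊔preds={0,2,3}  new={2}  old={}  +wl: 1,2,4
  step 7. node 0  ⊔preds={0,1,2,3}  new={0,2,3}  stable
  step 8. node 1  ⊔preds={2}  new={2}  stable
  step 9. node 2  ⊔preds={2}  new={}  stable
  step 10. node 4  ⊔preds={0,2,3}  new={0,3}  stable

Least fixpoint reached:
  node 0: {0,2,3}
  node 1: {2}
  node 2: {}
  node 3: {0,1,2,3}
  node 4: {0,3}
  node 5: {2}

{0,2,3}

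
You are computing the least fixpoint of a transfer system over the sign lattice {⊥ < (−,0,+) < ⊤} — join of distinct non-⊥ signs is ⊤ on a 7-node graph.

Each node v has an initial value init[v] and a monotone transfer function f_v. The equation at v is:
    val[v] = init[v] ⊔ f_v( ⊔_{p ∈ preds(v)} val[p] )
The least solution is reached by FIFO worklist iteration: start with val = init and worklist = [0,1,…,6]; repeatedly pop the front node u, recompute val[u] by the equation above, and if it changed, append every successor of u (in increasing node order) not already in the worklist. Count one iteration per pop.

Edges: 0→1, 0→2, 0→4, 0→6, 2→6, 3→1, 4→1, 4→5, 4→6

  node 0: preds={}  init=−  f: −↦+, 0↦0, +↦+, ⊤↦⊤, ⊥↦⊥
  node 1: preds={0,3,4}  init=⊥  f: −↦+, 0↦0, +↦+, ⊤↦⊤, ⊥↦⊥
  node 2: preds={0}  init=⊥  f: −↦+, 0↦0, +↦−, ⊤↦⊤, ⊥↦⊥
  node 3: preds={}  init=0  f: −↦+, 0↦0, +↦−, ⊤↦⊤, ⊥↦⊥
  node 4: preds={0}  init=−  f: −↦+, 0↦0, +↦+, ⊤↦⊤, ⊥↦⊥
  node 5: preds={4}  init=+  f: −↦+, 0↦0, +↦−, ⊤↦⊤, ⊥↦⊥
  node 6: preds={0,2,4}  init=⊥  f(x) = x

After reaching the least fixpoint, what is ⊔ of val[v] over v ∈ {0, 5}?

Worklist (8 pops):
  #1 pop 0: in=⊥ → − (no change)
  #2 pop 1: in=⊤ → ⊤ (was ⊥); enqueue []
  #3 pop 2: in=− → + (was ⊥); enqueue []
  #4 pop 3: in=⊥ → 0 (no change)
  #5 pop 4: in=− → ⊤ (was −); enqueue [1]
  #6 pop 5: in=⊤ → ⊤ (was +); enqueue []
  #7 pop 6: in=⊤ → ⊤ (was ⊥); enqueue []
  #8 pop 1: in=⊤ → ⊤ (no change)

Fixpoint:
  val[0] = −
  val[1] = ⊤
  val[2] = +
  val[3] = 0
  val[4] = ⊤
  val[5] = ⊤
  val[6] = ⊤

⊤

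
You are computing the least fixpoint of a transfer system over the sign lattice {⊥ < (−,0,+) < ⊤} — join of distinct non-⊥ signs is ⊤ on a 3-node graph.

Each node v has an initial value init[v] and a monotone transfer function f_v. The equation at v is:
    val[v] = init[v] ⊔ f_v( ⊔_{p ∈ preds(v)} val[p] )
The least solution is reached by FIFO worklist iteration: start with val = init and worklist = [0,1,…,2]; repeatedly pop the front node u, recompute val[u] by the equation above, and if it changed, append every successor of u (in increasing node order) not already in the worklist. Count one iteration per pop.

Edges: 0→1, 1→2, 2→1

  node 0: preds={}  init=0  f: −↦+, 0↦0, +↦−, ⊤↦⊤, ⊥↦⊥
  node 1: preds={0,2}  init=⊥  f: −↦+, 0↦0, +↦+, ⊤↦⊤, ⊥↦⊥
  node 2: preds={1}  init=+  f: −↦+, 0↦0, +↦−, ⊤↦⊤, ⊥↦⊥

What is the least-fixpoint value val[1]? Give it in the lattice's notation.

Trace (4 dequeues):
  [1] u=0 | in ⊥ | out 0 | ==
  [2] u=1 | in ⊤ | out ⊤ | prev ⊥ | push {}
  [3] u=2 | in ⊤ | out ⊤ | prev + | push {1}
  [4] u=1 | in ⊤ | out ⊤ | ==

Converged values:
  [0] 0
  [1] ⊤
  [2] ⊤

⊤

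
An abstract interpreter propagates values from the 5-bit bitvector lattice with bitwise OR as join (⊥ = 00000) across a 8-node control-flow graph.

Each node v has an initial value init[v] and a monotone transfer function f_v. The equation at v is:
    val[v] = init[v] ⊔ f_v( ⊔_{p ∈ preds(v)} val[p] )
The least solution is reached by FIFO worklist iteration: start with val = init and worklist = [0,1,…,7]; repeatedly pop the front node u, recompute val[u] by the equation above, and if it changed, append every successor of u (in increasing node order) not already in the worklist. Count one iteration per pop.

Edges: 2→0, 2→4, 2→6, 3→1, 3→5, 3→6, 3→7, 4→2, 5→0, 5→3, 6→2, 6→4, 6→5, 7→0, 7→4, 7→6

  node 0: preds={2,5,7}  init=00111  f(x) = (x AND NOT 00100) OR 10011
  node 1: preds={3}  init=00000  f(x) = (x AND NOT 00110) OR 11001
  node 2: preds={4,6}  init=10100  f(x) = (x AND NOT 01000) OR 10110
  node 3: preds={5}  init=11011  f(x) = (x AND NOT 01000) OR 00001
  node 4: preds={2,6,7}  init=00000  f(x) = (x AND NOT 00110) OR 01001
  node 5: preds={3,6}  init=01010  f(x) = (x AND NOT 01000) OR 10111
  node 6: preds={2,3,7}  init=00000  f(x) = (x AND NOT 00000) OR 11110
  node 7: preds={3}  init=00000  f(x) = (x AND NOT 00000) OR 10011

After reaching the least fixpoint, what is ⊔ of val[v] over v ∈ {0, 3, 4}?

11111

Worklist (20 pops):
  #1 pop 0: in=11110 → 11111 (was 00111); enqueue []
  #2 pop 1: in=11011 → 11001 (was 00000); enqueue []
  #3 pop 2: in=00000 → 10110 (was 10100); enqueue [0]
  #4 pop 3: in=01010 → 11011 (no change)
  #5 pop 4: in=10110 → 11001 (was 00000); enqueue [2]
  #6 pop 5: in=11011 → 11111 (was 01010); enqueue [3]
  #7 pop 6: in=11111 → 11111 (was 00000); enqueue [4,5]
  #8 pop 7: in=11011 → 11011 (was 00000); enqueue [6]
  #9 pop 0: in=11111 → 11111 (no change)
  #10 pop 2: in=11111 → 10111 (was 10110); enqueue [0]
  #11 pop 3: in=11111 → 11111 (was 11011); enqueue [1,7]
  #12 pop 4: in=11111 → 11001 (no change)
  #13 pop 5: in=11111 → 11111 (no change)
  #14 pop 6: in=11111 → 11111 (no change)
  #15 pop 0: in=11111 → 11111 (no change)
  #16 pop 1: in=11111 → 11001 (no change)
  #17 pop 7: in=11111 → 11111 (was 11011); enqueue [0,4,6]
  #18 pop 0: in=11111 → 11111 (no change)
  #19 pop 4: in=11111 → 11001 (no change)
  #20 pop 6: in=11111 → 11111 (no change)

Fixpoint:
  val[0] = 11111
  val[1] = 11001
  val[2] = 10111
  val[3] = 11111
  val[4] = 11001
  val[5] = 11111
  val[6] = 11111
  val[7] = 11111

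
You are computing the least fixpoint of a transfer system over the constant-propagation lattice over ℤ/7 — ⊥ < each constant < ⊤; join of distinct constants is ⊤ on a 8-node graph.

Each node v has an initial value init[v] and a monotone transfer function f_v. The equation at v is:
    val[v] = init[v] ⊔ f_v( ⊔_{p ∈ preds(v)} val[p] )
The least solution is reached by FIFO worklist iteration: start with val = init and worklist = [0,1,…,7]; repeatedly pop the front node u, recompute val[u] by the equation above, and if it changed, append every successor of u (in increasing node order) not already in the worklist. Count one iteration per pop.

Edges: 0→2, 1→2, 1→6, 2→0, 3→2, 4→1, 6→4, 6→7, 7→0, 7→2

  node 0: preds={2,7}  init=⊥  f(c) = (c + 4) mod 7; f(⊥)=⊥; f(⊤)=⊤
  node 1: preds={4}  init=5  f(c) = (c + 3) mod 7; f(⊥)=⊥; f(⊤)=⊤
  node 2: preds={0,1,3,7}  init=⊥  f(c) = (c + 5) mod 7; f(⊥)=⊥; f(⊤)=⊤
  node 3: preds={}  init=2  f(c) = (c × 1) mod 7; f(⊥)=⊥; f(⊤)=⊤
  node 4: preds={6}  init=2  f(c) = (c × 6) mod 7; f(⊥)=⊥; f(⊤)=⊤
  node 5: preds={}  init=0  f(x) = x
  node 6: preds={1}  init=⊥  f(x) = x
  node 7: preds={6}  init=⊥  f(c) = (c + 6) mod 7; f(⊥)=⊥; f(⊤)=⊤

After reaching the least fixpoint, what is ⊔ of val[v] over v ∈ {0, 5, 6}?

⊤

Iteration log — 11 steps:
  step 1. node 0  ⊔preds=⊥  new=⊥  stable
  step 2. node 1  ⊔preds=2  new=5  stable
  step 3. node 2  ⊔preds=⊤  new=⊤  old=⊥  +wl: 0
  step 4. node 3  ⊔preds=⊥  new=2  stable
  step 5. node 4  ⊔preds=⊥  new=2  stable
  step 6. node 5  ⊔preds=⊥  new=0  stable
  step 7. node 6  ⊔preds=5  new=5  old=⊥  +wl: 4
  step 8. node 7  ⊔preds=5  new=4  old=⊥  +wl: 2
  step 9. node 0  ⊔preds=⊤  new=⊤  old=⊥  +wl: 
  step 10. node 4  ⊔preds=5  new=2  stable
  step 11. node 2  ⊔preds=⊤  new=⊤  stable

Least fixpoint reached:
  node 0: ⊤
  node 1: 5
  node 2: ⊤
  node 3: 2
  node 4: 2
  node 5: 0
  node 6: 5
  node 7: 4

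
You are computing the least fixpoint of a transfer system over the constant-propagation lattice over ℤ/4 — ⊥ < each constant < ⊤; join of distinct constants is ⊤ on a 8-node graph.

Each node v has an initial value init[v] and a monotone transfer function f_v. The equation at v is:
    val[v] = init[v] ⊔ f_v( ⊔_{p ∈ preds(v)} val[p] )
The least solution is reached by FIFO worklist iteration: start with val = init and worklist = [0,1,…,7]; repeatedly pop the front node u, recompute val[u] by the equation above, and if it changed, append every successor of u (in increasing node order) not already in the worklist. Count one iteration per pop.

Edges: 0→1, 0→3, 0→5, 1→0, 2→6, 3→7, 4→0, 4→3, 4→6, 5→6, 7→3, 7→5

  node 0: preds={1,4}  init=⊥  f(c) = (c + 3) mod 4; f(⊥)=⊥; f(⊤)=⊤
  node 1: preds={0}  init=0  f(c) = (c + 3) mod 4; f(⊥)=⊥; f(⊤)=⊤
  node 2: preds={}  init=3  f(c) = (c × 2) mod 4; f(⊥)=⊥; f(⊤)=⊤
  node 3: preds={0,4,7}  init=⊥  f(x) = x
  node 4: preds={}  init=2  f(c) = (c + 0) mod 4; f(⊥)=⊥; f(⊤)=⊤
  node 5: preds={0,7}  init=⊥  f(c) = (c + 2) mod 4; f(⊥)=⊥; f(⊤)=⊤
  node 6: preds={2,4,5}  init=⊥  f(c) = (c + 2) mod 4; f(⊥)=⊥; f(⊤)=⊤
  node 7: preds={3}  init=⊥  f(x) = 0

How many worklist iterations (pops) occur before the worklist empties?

11

Iteration log — 11 steps:
  step 1. node 0  ⊔preds=⊤  new=⊤  old=⊥  +wl: 
  step 2. node 1  ⊔preds=⊤  new=⊤  old=0  +wl: 0
  step 3. node 2  ⊔preds=⊥  new=3  stable
  step 4. node 3  ⊔preds=⊤  new=⊤  old=⊥  +wl: 
  step 5. node 4  ⊔preds=⊥  new=2  stable
  step 6. node 5  ⊔preds=⊤  new=⊤  old=⊥  +wl: 
  step 7. node 6  ⊔preds=⊤  new=⊤  old=⊥  +wl: 
  step 8. node 7  ⊔preds=⊤  new=0  old=⊥  +wl: 3,5
  step 9. node 0  ⊔preds=⊤  new=⊤  stable
  step 10. node 3  ⊔preds=⊤  new=⊤  stable
  step 11. node 5  ⊔preds=⊤  new=⊤  stable

Least fixpoint reached:
  node 0: ⊤
  node 1: ⊤
  node 2: 3
  node 3: ⊤
  node 4: 2
  node 5: ⊤
  node 6: ⊤
  node 7: 0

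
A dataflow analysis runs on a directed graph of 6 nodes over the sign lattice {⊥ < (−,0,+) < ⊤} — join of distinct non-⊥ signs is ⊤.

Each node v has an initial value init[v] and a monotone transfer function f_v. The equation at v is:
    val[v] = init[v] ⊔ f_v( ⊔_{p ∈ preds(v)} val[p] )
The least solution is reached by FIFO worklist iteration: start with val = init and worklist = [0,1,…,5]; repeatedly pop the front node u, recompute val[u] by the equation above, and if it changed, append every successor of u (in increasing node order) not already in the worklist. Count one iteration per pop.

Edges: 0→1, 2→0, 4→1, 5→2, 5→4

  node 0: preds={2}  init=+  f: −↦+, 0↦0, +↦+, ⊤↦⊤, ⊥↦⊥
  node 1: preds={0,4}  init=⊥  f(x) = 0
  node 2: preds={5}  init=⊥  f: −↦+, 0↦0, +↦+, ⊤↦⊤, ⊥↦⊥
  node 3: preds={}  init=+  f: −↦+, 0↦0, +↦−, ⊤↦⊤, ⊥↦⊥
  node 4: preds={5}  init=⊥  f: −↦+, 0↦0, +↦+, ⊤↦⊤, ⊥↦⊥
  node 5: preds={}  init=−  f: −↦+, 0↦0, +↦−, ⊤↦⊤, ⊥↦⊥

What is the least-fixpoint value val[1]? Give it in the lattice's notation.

0

Worklist (8 pops):
  #1 pop 0: in=⊥ → + (no change)
  #2 pop 1: in=+ → 0 (was ⊥); enqueue []
  #3 pop 2: in=− → + (was ⊥); enqueue [0]
  #4 pop 3: in=⊥ → + (no change)
  #5 pop 4: in=− → + (was ⊥); enqueue [1]
  #6 pop 5: in=⊥ → − (no change)
  #7 pop 0: in=+ → + (no change)
  #8 pop 1: in=+ → 0 (no change)

Fixpoint:
  val[0] = +
  val[1] = 0
  val[2] = +
  val[3] = +
  val[4] = +
  val[5] = −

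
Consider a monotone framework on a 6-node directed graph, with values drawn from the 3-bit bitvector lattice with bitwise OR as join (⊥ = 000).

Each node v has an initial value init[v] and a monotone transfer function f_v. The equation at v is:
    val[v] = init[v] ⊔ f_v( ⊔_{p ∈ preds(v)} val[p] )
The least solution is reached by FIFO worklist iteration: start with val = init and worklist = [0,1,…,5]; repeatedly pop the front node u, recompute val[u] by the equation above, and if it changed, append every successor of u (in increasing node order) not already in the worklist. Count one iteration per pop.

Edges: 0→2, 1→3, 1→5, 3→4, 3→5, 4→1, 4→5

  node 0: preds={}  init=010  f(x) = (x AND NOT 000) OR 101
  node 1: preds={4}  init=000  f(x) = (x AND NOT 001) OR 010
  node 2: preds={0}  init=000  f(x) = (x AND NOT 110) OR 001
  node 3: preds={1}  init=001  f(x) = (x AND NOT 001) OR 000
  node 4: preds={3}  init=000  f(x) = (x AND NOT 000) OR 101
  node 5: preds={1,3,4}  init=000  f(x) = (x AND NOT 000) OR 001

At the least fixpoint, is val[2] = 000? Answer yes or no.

Worklist (10 pops):
  #1 pop 0: in=000 → 111 (was 010); enqueue []
  #2 pop 1: in=000 → 010 (was 000); enqueue []
  #3 pop 2: in=111 → 001 (was 000); enqueue []
  #4 pop 3: in=010 → 011 (was 001); enqueue []
  #5 pop 4: in=011 → 111 (was 000); enqueue [1]
  #6 pop 5: in=111 → 111 (was 000); enqueue []
  #7 pop 1: in=111 → 110 (was 010); enqueue [3,5]
  #8 pop 3: in=110 → 111 (was 011); enqueue [4]
  #9 pop 5: in=111 → 111 (no change)
  #10 pop 4: in=111 → 111 (no change)

Fixpoint:
  val[0] = 111
  val[1] = 110
  val[2] = 001
  val[3] = 111
  val[4] = 111
  val[5] = 111

no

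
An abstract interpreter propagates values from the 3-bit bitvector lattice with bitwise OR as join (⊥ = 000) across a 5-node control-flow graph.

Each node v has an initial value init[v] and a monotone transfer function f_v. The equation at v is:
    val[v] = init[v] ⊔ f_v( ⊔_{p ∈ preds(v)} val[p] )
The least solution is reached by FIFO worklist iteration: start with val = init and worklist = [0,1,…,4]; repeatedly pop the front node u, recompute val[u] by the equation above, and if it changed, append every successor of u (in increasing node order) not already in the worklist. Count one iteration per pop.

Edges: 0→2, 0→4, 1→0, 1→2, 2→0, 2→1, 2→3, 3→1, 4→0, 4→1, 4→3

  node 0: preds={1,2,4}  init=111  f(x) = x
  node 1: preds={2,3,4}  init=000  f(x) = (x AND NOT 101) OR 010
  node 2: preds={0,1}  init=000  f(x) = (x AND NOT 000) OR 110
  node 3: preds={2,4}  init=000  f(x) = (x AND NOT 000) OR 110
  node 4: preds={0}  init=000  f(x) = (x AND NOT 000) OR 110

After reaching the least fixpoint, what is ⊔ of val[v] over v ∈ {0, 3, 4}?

Worklist (8 pops):
  #1 pop 0: in=000 → 111 (no change)
  #2 pop 1: in=000 → 010 (was 000); enqueue [0]
  #3 pop 2: in=111 → 111 (was 000); enqueue [1]
  #4 pop 3: in=111 → 111 (was 000); enqueue []
  #5 pop 4: in=111 → 111 (was 000); enqueue [3]
  #6 pop 0: in=111 → 111 (no change)
  #7 pop 1: in=111 → 010 (no change)
  #8 pop 3: in=111 → 111 (no change)

Fixpoint:
  val[0] = 111
  val[1] = 010
  val[2] = 111
  val[3] = 111
  val[4] = 111

111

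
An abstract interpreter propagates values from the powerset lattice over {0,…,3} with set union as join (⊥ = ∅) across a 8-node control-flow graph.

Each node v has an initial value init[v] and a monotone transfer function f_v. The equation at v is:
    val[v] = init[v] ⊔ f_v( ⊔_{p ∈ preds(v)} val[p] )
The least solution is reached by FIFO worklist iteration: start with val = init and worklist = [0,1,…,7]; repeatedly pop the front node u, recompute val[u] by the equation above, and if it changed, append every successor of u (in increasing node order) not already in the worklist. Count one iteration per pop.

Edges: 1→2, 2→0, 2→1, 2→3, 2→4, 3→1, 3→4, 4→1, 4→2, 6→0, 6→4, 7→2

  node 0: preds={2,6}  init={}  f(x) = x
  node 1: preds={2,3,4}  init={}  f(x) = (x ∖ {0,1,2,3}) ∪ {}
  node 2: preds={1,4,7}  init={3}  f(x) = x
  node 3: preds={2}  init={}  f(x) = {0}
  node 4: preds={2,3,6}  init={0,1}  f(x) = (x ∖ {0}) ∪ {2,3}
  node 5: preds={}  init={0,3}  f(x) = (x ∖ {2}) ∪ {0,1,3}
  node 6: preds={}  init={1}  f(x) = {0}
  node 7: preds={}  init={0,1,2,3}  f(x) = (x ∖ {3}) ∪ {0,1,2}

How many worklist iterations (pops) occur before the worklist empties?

Worklist (12 pops):
  #1 pop 0: in={1,3} → {1,3} (was {}); enqueue []
  #2 pop 1: in={0,1,3} → {} (no change)
  #3 pop 2: in={0,1,2,3} → {0,1,2,3} (was {3}); enqueue [0,1]
  #4 pop 3: in={0,1,2,3} → {0} (was {}); enqueue []
  #5 pop 4: in={0,1,2,3} → {0,1,2,3} (was {0,1}); enqueue [2]
  #6 pop 5: in={} → {0,1,3} (was {0,3}); enqueue []
  #7 pop 6: in={} → {0,1} (was {1}); enqueue [4]
  #8 pop 7: in={} → {0,1,2,3} (no change)
  #9 pop 0: in={0,1,2,3} → {0,1,2,3} (was {1,3}); enqueue []
  #10 pop 1: in={0,1,2,3} → {} (no change)
  #11 pop 2: in={0,1,2,3} → {0,1,2,3} (no change)
  #12 pop 4: in={0,1,2,3} → {0,1,2,3} (no change)

Fixpoint:
  val[0] = {0,1,2,3}
  val[1] = {}
  val[2] = {0,1,2,3}
  val[3] = {0}
  val[4] = {0,1,2,3}
  val[5] = {0,1,3}
  val[6] = {0,1}
  val[7] = {0,1,2,3}

12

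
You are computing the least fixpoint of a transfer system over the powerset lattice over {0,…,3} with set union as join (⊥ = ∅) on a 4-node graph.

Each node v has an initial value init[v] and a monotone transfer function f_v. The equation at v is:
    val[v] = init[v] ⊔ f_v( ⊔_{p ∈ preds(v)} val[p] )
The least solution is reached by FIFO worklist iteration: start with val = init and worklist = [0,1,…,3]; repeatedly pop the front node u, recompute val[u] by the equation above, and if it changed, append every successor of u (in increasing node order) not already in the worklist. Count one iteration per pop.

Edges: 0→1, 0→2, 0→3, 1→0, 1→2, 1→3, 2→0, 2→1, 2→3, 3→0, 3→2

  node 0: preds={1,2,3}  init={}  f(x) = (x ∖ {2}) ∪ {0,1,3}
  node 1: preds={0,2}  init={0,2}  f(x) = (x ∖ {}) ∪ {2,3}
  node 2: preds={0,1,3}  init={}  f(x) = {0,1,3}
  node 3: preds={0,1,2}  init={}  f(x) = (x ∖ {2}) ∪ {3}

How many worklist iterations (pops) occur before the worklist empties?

Iteration log — 7 steps:
  step 1. node 0  ⊔preds={0,2}  new={0,1,3}  old={}  +wl: 
  step 2. node 1  ⊔preds={0,1,3}  new={0,1,2,3}  old={0,2}  +wl: 0
  step 3. node 2  ⊔preds={0,1,2,3}  new={0,1,3}  old={}  +wl: 1
  step 4. node 3  ⊔preds={0,1,2,3}  new={0,1,3}  old={}  +wl: 2
  step 5. node 0  ⊔preds={0,1,2,3}  new={0,1,3}  stable
  step 6. node 1  ⊔preds={0,1,3}  new={0,1,2,3}  stable
  step 7. node 2  ⊔preds={0,1,2,3}  new={0,1,3}  stable

Least fixpoint reached:
  node 0: {0,1,3}
  node 1: {0,1,2,3}
  node 2: {0,1,3}
  node 3: {0,1,3}

7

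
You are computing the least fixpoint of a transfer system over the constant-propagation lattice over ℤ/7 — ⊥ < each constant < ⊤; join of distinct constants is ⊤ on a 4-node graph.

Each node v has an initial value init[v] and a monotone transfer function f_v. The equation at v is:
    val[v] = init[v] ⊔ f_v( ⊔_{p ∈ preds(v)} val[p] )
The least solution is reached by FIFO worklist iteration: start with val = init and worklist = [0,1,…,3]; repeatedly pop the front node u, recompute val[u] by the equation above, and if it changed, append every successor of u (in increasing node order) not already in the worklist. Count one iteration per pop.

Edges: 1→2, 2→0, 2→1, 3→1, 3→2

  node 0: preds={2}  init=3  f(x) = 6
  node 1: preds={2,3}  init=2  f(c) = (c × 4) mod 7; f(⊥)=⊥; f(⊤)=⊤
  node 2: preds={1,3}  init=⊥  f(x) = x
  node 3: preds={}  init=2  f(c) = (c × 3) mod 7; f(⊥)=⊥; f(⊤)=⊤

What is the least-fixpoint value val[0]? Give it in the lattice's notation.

Worklist (6 pops):
  #1 pop 0: in=⊥ → ⊤ (was 3); enqueue []
  #2 pop 1: in=2 → ⊤ (was 2); enqueue []
  #3 pop 2: in=⊤ → ⊤ (was ⊥); enqueue [0,1]
  #4 pop 3: in=⊥ → 2 (no change)
  #5 pop 0: in=⊤ → ⊤ (no change)
  #6 pop 1: in=⊤ → ⊤ (no change)

Fixpoint:
  val[0] = ⊤
  val[1] = ⊤
  val[2] = ⊤
  val[3] = 2

⊤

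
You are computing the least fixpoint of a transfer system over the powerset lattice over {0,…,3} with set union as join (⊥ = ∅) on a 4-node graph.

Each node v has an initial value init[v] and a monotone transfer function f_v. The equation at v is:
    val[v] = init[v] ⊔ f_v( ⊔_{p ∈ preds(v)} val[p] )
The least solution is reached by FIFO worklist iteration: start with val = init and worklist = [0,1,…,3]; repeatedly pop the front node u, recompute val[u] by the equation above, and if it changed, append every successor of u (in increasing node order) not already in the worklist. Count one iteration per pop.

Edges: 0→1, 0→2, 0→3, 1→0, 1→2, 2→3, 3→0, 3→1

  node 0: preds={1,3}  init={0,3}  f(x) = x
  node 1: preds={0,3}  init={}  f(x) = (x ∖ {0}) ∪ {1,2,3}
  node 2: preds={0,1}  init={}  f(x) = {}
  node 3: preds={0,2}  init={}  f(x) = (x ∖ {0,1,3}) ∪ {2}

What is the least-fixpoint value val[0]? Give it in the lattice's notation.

{0,1,2,3}

Trace (8 dequeues):
  [1] u=0 | in {} | out {0,3} | ==
  [2] u=1 | in {0,3} | out {1,2,3} | prev {} | push {0}
  [3] u=2 | in {0,1,2,3} | out {} | ==
  [4] u=3 | in {0,3} | out {2} | prev {} | push {1}
  [5] u=0 | in {1,2,3} | out {0,1,2,3} | prev {0,3} | push {2,3}
  [6] u=1 | in {0,1,2,3} | out {1,2,3} | ==
  [7] u=2 | in {0,1,2,3} | out {} | ==
  [8] u=3 | in {0,1,2,3} | out {2} | ==

Converged values:
  [0] {0,1,2,3}
  [1] {1,2,3}
  [2] {}
  [3] {2}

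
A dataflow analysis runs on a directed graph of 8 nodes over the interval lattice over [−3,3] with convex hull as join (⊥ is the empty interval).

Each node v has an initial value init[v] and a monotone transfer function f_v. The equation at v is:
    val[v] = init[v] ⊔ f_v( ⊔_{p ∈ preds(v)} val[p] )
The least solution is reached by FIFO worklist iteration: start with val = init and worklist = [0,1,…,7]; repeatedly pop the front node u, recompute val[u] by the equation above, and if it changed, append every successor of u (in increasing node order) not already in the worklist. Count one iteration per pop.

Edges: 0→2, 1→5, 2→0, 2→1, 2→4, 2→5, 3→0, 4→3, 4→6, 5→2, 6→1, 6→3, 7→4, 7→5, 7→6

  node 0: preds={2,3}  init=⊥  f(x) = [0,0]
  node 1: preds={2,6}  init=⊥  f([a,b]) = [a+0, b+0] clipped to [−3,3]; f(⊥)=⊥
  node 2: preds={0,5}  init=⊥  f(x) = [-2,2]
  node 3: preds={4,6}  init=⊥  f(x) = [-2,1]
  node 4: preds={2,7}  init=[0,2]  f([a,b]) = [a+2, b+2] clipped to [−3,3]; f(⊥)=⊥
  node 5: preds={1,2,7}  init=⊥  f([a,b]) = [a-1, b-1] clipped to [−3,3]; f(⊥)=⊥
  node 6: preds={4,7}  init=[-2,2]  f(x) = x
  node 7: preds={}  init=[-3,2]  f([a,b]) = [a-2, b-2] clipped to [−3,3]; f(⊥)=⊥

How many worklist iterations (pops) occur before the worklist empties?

14

Worklist (14 pops):
  #1 pop 0: in=⊥ → [0,0] (was ⊥); enqueue []
  #2 pop 1: in=[-2,2] → [-2,2] (was ⊥); enqueue []
  #3 pop 2: in=[0,0] → [-2,2] (was ⊥); enqueue [0,1]
  #4 pop 3: in=[-2,2] → [-2,1] (was ⊥); enqueue []
  #5 pop 4: in=[-3,2] → [-1,3] (was [0,2]); enqueue [3]
  #6 pop 5: in=[-3,2] → [-3,1] (was ⊥); enqueue [2]
  #7 pop 6: in=[-3,3] → [-3,3] (was [-2,2]); enqueue []
  #8 pop 7: in=⊥ → [-3,2] (no change)
  #9 pop 0: in=[-2,2] → [0,0] (no change)
  #10 pop 1: in=[-3,3] → [-3,3] (was [-2,2]); enqueue [5]
  #11 pop 3: in=[-3,3] → [-2,1] (no change)
  #12 pop 2: in=[-3,1] → [-2,2] (no change)
  #13 pop 5: in=[-3,3] → [-3,2] (was [-3,1]); enqueue [2]
  #14 pop 2: in=[-3,2] → [-2,2] (no change)

Fixpoint:
  val[0] = [0,0]
  val[1] = [-3,3]
  val[2] = [-2,2]
  val[3] = [-2,1]
  val[4] = [-1,3]
  val[5] = [-3,2]
  val[6] = [-3,3]
  val[7] = [-3,2]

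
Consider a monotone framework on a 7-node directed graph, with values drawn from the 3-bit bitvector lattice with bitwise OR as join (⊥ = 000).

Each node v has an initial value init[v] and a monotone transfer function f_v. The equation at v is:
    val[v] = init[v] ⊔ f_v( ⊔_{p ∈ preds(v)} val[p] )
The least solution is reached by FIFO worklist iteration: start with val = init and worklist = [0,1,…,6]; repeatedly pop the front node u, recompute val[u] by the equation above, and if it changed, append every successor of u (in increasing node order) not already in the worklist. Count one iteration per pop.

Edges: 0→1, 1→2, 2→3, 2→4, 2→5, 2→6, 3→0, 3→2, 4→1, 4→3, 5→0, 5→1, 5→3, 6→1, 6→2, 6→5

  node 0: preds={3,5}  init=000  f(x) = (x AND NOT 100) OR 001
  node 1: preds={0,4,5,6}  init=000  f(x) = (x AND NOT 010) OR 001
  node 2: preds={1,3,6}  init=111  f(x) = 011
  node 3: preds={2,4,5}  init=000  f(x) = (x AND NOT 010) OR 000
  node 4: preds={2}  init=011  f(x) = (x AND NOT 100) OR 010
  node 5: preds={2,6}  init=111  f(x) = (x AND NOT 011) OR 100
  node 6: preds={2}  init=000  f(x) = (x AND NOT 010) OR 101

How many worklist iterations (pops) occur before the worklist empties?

11

Trace (11 dequeues):
  [1] u=0 | in 111 | out 011 | prev 000 | push {}
  [2] u=1 | in 111 | out 101 | prev 000 | push {}
  [3] u=2 | in 101 | out 111 | ==
  [4] u=3 | in 111 | out 101 | prev 000 | push {0,2}
  [5] u=4 | in 111 | out 011 | ==
  [6] u=5 | in 111 | out 111 | ==
  [7] u=6 | in 111 | out 101 | prev 000 | push {1,5}
  [8] u=0 | in 111 | out 011 | ==
  [9] u=2 | in 101 | out 111 | ==
  [10] u=1 | in 111 | out 101 | ==
  [11] u=5 | in 111 | out 111 | ==

Converged values:
  [0] 011
  [1] 101
  [2] 111
  [3] 101
  [4] 011
  [5] 111
  [6] 101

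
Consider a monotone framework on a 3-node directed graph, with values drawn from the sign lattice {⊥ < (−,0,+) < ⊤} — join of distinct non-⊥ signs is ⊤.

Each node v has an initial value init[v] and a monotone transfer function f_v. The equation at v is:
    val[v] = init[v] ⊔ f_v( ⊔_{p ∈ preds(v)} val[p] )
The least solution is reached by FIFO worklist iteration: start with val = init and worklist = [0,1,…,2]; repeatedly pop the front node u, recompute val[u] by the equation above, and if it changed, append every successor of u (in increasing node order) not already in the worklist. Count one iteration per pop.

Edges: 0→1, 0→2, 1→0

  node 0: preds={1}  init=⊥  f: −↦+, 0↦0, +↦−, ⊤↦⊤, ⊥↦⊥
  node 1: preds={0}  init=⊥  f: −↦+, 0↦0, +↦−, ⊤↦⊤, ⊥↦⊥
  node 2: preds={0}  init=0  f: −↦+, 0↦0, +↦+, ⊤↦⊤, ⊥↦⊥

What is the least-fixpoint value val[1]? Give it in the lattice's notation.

Trace (3 dequeues):
  [1] u=0 | in ⊥ | out ⊥ | ==
  [2] u=1 | in ⊥ | out ⊥ | ==
  [3] u=2 | in ⊥ | out 0 | ==

Converged values:
  [0] ⊥
  [1] ⊥
  [2] 0

⊥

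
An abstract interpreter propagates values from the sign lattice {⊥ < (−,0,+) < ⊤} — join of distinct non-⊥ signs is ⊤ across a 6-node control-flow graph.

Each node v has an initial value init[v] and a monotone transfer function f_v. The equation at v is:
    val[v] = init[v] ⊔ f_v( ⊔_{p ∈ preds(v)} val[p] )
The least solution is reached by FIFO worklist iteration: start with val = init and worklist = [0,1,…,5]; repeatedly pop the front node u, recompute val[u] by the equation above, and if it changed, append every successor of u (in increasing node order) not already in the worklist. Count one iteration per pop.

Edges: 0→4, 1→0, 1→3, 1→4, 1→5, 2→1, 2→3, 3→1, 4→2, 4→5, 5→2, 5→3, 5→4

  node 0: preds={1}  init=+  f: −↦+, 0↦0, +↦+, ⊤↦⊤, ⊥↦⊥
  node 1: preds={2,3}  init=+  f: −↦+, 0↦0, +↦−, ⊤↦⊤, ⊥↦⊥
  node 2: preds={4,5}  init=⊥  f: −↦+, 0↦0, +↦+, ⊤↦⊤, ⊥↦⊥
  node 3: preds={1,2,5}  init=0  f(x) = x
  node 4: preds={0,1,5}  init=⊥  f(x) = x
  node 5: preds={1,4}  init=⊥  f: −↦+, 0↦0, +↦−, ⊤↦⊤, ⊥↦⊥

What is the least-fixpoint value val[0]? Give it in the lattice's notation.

Worklist (12 pops):
  #1 pop 0: in=+ → + (no change)
  #2 pop 1: in=0 → ⊤ (was +); enqueue [0]
  #3 pop 2: in=⊥ → ⊥ (no change)
  #4 pop 3: in=⊤ → ⊤ (was 0); enqueue [1]
  #5 pop 4: in=⊤ → ⊤ (was ⊥); enqueue [2]
  #6 pop 5: in=⊤ → ⊤ (was ⊥); enqueue [3,4]
  #7 pop 0: in=⊤ → ⊤ (was +); enqueue []
  #8 pop 1: in=⊤ → ⊤ (no change)
  #9 pop 2: in=⊤ → ⊤ (was ⊥); enqueue [1]
  #10 pop 3: in=⊤ → ⊤ (no change)
  #11 pop 4: in=⊤ → ⊤ (no change)
  #12 pop 1: in=⊤ → ⊤ (no change)

Fixpoint:
  val[0] = ⊤
  val[1] = ⊤
  val[2] = ⊤
  val[3] = ⊤
  val[4] = ⊤
  val[5] = ⊤

⊤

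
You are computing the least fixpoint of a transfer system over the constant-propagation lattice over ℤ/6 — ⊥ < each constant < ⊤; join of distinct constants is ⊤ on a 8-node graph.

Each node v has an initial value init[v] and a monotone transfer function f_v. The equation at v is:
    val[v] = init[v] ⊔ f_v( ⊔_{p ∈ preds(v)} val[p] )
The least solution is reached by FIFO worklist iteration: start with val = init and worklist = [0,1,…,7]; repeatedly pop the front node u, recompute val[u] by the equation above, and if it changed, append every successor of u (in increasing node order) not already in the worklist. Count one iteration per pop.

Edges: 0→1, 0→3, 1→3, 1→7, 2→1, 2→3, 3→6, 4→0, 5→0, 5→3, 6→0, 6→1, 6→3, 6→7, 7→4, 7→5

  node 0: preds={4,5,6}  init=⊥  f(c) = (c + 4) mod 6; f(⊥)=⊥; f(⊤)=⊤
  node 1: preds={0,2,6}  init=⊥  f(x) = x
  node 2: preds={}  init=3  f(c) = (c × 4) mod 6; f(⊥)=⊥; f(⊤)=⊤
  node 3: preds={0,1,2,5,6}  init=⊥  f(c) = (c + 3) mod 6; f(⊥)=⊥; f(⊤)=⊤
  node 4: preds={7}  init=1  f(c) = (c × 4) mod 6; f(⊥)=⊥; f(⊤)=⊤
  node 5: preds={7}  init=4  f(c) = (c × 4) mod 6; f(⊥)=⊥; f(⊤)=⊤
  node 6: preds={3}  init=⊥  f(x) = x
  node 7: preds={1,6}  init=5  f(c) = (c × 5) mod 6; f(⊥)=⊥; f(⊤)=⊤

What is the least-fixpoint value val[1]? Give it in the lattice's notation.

⊤

Iteration log — 13 steps:
  step 1. node 0  ⊔preds=⊤  new=⊤  old=⊥  +wl: 
  step 2. node 1  ⊔preds=⊤  new=⊤  old=⊥  +wl: 
  step 3. node 2  ⊔preds=⊥  new=3  stable
  step 4. node 3  ⊔preds=⊤  new=⊤  old=⊥  +wl: 
  step 5. node 4  ⊔preds=5  new=⊤  old=1  +wl: 0
  step 6. node 5  ⊔preds=5  new=⊤  old=4  +wl: 3
  step 7. node 6  ⊔preds=⊤  new=⊤  old=⊥  +wl: 1
  step 8. node 7  ⊔preds=⊤  new=⊤  old=5  +wl: 4,5
  step 9. node 0  ⊔preds=⊤  new=⊤  stable
  step 10. node 3  ⊔preds=⊤  new=⊤  stable
  step 11. node 1  ⊔preds=⊤  new=⊤  stable
  step 12. node 4  ⊔preds=⊤  new=⊤  stable
  step 13. node 5  ⊔preds=⊤  new=⊤  stable

Least fixpoint reached:
  node 0: ⊤
  node 1: ⊤
  node 2: 3
  node 3: ⊤
  node 4: ⊤
  node 5: ⊤
  node 6: ⊤
  node 7: ⊤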